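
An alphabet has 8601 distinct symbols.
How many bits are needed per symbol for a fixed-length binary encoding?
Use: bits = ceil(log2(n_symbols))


log2(8601) = 13.0703
Bracket: 2^13 = 8192 < 8601 <= 2^14 = 16384
So ceil(log2(8601)) = 14

bits = ceil(log2(8601)) = ceil(13.0703) = 14 bits


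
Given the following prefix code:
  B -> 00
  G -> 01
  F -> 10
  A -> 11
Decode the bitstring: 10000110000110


Decoding step by step:
Bits 10 -> F
Bits 00 -> B
Bits 01 -> G
Bits 10 -> F
Bits 00 -> B
Bits 01 -> G
Bits 10 -> F


Decoded message: FBGFBGF


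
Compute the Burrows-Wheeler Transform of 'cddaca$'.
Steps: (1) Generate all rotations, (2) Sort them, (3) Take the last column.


Rotations (sorted):
  0: $cddaca -> last char: a
  1: a$cddac -> last char: c
  2: aca$cdd -> last char: d
  3: ca$cdda -> last char: a
  4: cddaca$ -> last char: $
  5: daca$cd -> last char: d
  6: ddaca$c -> last char: c


BWT = acda$dc


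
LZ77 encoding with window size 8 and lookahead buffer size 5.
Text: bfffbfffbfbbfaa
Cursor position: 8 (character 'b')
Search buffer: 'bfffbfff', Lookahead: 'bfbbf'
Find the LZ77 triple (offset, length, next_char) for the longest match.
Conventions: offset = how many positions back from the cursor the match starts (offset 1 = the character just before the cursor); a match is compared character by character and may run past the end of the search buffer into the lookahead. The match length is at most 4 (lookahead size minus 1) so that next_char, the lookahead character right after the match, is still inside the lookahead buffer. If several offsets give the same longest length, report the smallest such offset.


Try each offset into the search buffer:
  offset=1 (pos 7, char 'f'): match length 0
  offset=2 (pos 6, char 'f'): match length 0
  offset=3 (pos 5, char 'f'): match length 0
  offset=4 (pos 4, char 'b'): match length 2
  offset=5 (pos 3, char 'f'): match length 0
  offset=6 (pos 2, char 'f'): match length 0
  offset=7 (pos 1, char 'f'): match length 0
  offset=8 (pos 0, char 'b'): match length 2
Longest match has length 2, found at offsets 4, 8; take the smallest, offset 4.
next_char = character at position 8 + 2 = 10 -> 'b'

Best match: offset=4, length=2 (matching 'bf' starting at position 4)
LZ77 triple: (4, 2, 'b')


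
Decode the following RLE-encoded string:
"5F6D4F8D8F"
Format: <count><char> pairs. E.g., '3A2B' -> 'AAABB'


Expanding each <count><char> pair:
  5F -> 'FFFFF'
  6D -> 'DDDDDD'
  4F -> 'FFFF'
  8D -> 'DDDDDDDD'
  8F -> 'FFFFFFFF'

Decoded = FFFFFDDDDDDFFFFDDDDDDDDFFFFFFFF


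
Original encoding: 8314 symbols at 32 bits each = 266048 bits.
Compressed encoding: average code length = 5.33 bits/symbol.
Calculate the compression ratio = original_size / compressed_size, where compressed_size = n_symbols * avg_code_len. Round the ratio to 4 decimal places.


original_size = n_symbols * orig_bits = 8314 * 32 = 266048 bits
compressed_size = n_symbols * avg_code_len = 8314 * 5.33 = 44313.62 bits
ratio = original_size / compressed_size = 266048 / 44313.62 = 6.0038

Compression ratio = 6.0038


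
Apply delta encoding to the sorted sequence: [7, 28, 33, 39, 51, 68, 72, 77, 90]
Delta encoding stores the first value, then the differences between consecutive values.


First value: 7
Deltas:
  28 - 7 = 21
  33 - 28 = 5
  39 - 33 = 6
  51 - 39 = 12
  68 - 51 = 17
  72 - 68 = 4
  77 - 72 = 5
  90 - 77 = 13


Delta encoded: [7, 21, 5, 6, 12, 17, 4, 5, 13]


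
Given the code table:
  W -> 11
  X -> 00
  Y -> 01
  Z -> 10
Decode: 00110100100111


Decoding:
00 -> X
11 -> W
01 -> Y
00 -> X
10 -> Z
01 -> Y
11 -> W


Result: XWYXZYW


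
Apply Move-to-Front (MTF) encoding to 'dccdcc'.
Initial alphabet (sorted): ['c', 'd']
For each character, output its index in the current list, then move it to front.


MTF encoding:
'd': index 1 in ['c', 'd'] -> ['d', 'c']
'c': index 1 in ['d', 'c'] -> ['c', 'd']
'c': index 0 in ['c', 'd'] -> ['c', 'd']
'd': index 1 in ['c', 'd'] -> ['d', 'c']
'c': index 1 in ['d', 'c'] -> ['c', 'd']
'c': index 0 in ['c', 'd'] -> ['c', 'd']


Output: [1, 1, 0, 1, 1, 0]


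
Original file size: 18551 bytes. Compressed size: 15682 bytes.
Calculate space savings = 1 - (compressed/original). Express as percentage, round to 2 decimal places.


ratio = compressed/original = 15682/18551 = 0.845345
savings = 1 - ratio = 1 - 0.845345 = 0.154655
as a percentage: 0.154655 * 100 = 15.47%

Space savings = 1 - 15682/18551 = 15.47%


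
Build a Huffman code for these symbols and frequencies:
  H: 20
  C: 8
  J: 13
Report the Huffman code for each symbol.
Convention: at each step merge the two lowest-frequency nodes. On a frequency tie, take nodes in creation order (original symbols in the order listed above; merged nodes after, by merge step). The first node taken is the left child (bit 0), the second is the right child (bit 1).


Huffman tree construction:
Step 1: Merge C(8) + J(13) = 21
Step 2: Merge H(20) + (C+J)(21) = 41
Read each symbol's code off the tree from the root (left child = 0, right child = 1).

Codes:
  H: 0 (length 1)
  C: 10 (length 2)
  J: 11 (length 2)
Average code length: 62/41 = 1.5122 bits/symbol


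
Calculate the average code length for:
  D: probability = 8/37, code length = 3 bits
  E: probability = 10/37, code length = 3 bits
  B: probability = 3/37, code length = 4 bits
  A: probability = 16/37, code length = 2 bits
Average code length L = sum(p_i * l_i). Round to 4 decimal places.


Weighted contributions p_i * l_i:
  D: (8/37) * 3 = 24/37
  E: (10/37) * 3 = 30/37
  B: (3/37) * 4 = 12/37
  A: (16/37) * 2 = 32/37
Sum = (24 + 30 + 12 + 32)/37 = 98/37

L = 98/37 = 2.6486 bits/symbol


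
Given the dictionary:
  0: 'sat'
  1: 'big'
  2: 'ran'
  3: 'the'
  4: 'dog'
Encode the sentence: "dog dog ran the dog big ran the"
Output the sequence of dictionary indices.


Look up each word in the dictionary:
  'dog' -> 4
  'dog' -> 4
  'ran' -> 2
  'the' -> 3
  'dog' -> 4
  'big' -> 1
  'ran' -> 2
  'the' -> 3

Encoded: [4, 4, 2, 3, 4, 1, 2, 3]


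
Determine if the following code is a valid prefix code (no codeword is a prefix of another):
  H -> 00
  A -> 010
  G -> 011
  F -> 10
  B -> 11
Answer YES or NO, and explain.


Checking each pair (does one codeword prefix another?):
  H='00' vs A='010': no prefix
  H='00' vs G='011': no prefix
  H='00' vs F='10': no prefix
  H='00' vs B='11': no prefix
  A='010' vs H='00': no prefix
  A='010' vs G='011': no prefix
  A='010' vs F='10': no prefix
  A='010' vs B='11': no prefix
  G='011' vs H='00': no prefix
  G='011' vs A='010': no prefix
  G='011' vs F='10': no prefix
  G='011' vs B='11': no prefix
  F='10' vs H='00': no prefix
  F='10' vs A='010': no prefix
  F='10' vs G='011': no prefix
  F='10' vs B='11': no prefix
  B='11' vs H='00': no prefix
  B='11' vs A='010': no prefix
  B='11' vs G='011': no prefix
  B='11' vs F='10': no prefix
No violation found over all pairs.

YES -- this is a valid prefix code. No codeword is a prefix of any other codeword.


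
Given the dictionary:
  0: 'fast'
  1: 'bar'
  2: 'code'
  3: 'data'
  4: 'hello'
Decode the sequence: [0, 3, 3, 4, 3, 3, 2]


Look up each index in the dictionary:
  0 -> 'fast'
  3 -> 'data'
  3 -> 'data'
  4 -> 'hello'
  3 -> 'data'
  3 -> 'data'
  2 -> 'code'

Decoded: "fast data data hello data data code"


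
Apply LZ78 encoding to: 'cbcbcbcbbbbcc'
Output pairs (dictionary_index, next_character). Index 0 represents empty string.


LZ78 encoding steps:
Dictionary: {0: ''}
Step 1: w='' (idx 0), next='c' -> output (0, 'c'), add 'c' as idx 1
Step 2: w='' (idx 0), next='b' -> output (0, 'b'), add 'b' as idx 2
Step 3: w='c' (idx 1), next='b' -> output (1, 'b'), add 'cb' as idx 3
Step 4: w='cb' (idx 3), next='c' -> output (3, 'c'), add 'cbc' as idx 4
Step 5: w='b' (idx 2), next='b' -> output (2, 'b'), add 'bb' as idx 5
Step 6: w='bb' (idx 5), next='c' -> output (5, 'c'), add 'bbc' as idx 6
Step 7: w='c' (idx 1), end of input -> output (1, '')


Encoded: [(0, 'c'), (0, 'b'), (1, 'b'), (3, 'c'), (2, 'b'), (5, 'c'), (1, '')]


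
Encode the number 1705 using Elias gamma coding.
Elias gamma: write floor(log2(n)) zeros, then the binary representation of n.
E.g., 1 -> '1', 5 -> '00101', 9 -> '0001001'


num_bits = floor(log2(1705)) + 1 = 11
leading_zeros = num_bits - 1 = 10
binary(1705) = 11010101001

Elias gamma(1705) = '0000000000' + '11010101001' = 000000000011010101001 (21 bits)


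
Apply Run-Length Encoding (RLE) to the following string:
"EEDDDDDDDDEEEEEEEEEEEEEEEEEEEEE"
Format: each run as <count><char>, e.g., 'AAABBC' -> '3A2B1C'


Scanning runs left to right:
  i=0: run of 'E' x 2 -> '2E'
  i=2: run of 'D' x 8 -> '8D'
  i=10: run of 'E' x 21 -> '21E'

RLE = 2E8D21E


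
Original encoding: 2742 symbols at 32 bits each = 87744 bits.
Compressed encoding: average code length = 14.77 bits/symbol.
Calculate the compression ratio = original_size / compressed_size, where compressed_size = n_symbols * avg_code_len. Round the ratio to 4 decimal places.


original_size = n_symbols * orig_bits = 2742 * 32 = 87744 bits
compressed_size = n_symbols * avg_code_len = 2742 * 14.77 = 40499.34 bits
ratio = original_size / compressed_size = 87744 / 40499.34 = 2.1666

Compression ratio = 2.1666


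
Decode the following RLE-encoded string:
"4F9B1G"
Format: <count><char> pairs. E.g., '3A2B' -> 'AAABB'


Expanding each <count><char> pair:
  4F -> 'FFFF'
  9B -> 'BBBBBBBBB'
  1G -> 'G'

Decoded = FFFFBBBBBBBBBG


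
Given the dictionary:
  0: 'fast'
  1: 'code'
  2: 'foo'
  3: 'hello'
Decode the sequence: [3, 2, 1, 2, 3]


Look up each index in the dictionary:
  3 -> 'hello'
  2 -> 'foo'
  1 -> 'code'
  2 -> 'foo'
  3 -> 'hello'

Decoded: "hello foo code foo hello"


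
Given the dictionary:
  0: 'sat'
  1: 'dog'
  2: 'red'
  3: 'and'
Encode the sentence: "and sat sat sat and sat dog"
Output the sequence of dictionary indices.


Look up each word in the dictionary:
  'and' -> 3
  'sat' -> 0
  'sat' -> 0
  'sat' -> 0
  'and' -> 3
  'sat' -> 0
  'dog' -> 1

Encoded: [3, 0, 0, 0, 3, 0, 1]


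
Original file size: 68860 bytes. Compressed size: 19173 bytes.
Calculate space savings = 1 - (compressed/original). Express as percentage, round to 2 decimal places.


ratio = compressed/original = 19173/68860 = 0.278435
savings = 1 - ratio = 1 - 0.278435 = 0.721565
as a percentage: 0.721565 * 100 = 72.16%

Space savings = 1 - 19173/68860 = 72.16%


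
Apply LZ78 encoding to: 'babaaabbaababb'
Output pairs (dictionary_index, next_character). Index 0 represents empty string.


LZ78 encoding steps:
Dictionary: {0: ''}
Step 1: w='' (idx 0), next='b' -> output (0, 'b'), add 'b' as idx 1
Step 2: w='' (idx 0), next='a' -> output (0, 'a'), add 'a' as idx 2
Step 3: w='b' (idx 1), next='a' -> output (1, 'a'), add 'ba' as idx 3
Step 4: w='a' (idx 2), next='a' -> output (2, 'a'), add 'aa' as idx 4
Step 5: w='b' (idx 1), next='b' -> output (1, 'b'), add 'bb' as idx 5
Step 6: w='aa' (idx 4), next='b' -> output (4, 'b'), add 'aab' as idx 6
Step 7: w='a' (idx 2), next='b' -> output (2, 'b'), add 'ab' as idx 7
Step 8: w='b' (idx 1), end of input -> output (1, '')


Encoded: [(0, 'b'), (0, 'a'), (1, 'a'), (2, 'a'), (1, 'b'), (4, 'b'), (2, 'b'), (1, '')]


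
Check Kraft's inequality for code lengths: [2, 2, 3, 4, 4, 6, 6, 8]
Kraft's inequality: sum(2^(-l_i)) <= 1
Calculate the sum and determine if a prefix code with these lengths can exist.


Sum = 2^(-2) + 2^(-2) + 2^(-3) + 2^(-4) + 2^(-4) + 2^(-6) + 2^(-6) + 2^(-8)
    = 0.25 + 0.25 + 0.125 + 0.0625 + 0.0625 + 0.015625 + 0.015625 + 0.00390625
    = 201/256 = 0.78515625
Since 0.78515625 <= 1, Kraft's inequality IS satisfied.
A prefix code with these lengths CAN exist.

Kraft sum = 0.78515625. Satisfied.


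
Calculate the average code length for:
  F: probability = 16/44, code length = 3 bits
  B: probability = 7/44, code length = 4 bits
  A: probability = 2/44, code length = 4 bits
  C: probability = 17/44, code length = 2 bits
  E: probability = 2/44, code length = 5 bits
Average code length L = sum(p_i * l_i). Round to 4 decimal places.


Weighted contributions p_i * l_i:
  F: (16/44) * 3 = 48/44
  B: (7/44) * 4 = 28/44
  A: (2/44) * 4 = 8/44
  C: (17/44) * 2 = 34/44
  E: (2/44) * 5 = 10/44
Sum = (48 + 28 + 8 + 34 + 10)/44 = 128/44

L = 128/44 = 2.9091 bits/symbol


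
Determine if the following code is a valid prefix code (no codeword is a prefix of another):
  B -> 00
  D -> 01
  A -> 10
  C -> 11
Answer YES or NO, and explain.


Checking each pair (does one codeword prefix another?):
  B='00' vs D='01': no prefix
  B='00' vs A='10': no prefix
  B='00' vs C='11': no prefix
  D='01' vs B='00': no prefix
  D='01' vs A='10': no prefix
  D='01' vs C='11': no prefix
  A='10' vs B='00': no prefix
  A='10' vs D='01': no prefix
  A='10' vs C='11': no prefix
  C='11' vs B='00': no prefix
  C='11' vs D='01': no prefix
  C='11' vs A='10': no prefix
No violation found over all pairs.

YES -- this is a valid prefix code. No codeword is a prefix of any other codeword.


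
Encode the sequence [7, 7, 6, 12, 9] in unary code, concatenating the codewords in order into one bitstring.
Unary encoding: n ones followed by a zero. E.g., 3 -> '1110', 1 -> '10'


Encode each number as n ones followed by a terminating 0:
  7 -> 11111110 (8 bits)
  7 -> 11111110 (8 bits)
  6 -> 1111110 (7 bits)
  12 -> 1111111111110 (13 bits)
  9 -> 1111111110 (10 bits)
Total length = 8 + 8 + 7 + 13 + 10 = 46 bits.

Unary([7, 7, 6, 12, 9]) = 1111111011111110111111011111111111101111111110 (46 bits)


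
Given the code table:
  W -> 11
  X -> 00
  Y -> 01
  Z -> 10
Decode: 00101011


Decoding:
00 -> X
10 -> Z
10 -> Z
11 -> W


Result: XZZW


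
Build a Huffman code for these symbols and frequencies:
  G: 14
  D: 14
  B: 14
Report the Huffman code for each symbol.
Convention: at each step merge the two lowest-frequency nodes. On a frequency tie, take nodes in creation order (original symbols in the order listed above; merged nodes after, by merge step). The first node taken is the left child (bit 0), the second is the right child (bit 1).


Huffman tree construction:
Step 1: Merge G(14) + D(14) = 28
Step 2: Merge B(14) + (G+D)(28) = 42
Read each symbol's code off the tree from the root (left child = 0, right child = 1).

Codes:
  G: 10 (length 2)
  D: 11 (length 2)
  B: 0 (length 1)
Average code length: 70/42 = 1.6667 bits/symbol


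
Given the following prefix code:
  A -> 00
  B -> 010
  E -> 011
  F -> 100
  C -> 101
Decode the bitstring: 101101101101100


Decoding step by step:
Bits 101 -> C
Bits 101 -> C
Bits 101 -> C
Bits 101 -> C
Bits 100 -> F


Decoded message: CCCCF


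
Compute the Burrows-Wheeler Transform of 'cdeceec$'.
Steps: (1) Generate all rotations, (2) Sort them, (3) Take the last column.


Rotations (sorted):
  0: $cdeceec -> last char: c
  1: c$cdecee -> last char: e
  2: cdeceec$ -> last char: $
  3: ceec$cde -> last char: e
  4: deceec$c -> last char: c
  5: ec$cdece -> last char: e
  6: eceec$cd -> last char: d
  7: eec$cdec -> last char: c


BWT = ce$ecedc


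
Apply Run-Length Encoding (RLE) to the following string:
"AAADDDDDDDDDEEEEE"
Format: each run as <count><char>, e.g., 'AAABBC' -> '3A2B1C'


Scanning runs left to right:
  i=0: run of 'A' x 3 -> '3A'
  i=3: run of 'D' x 9 -> '9D'
  i=12: run of 'E' x 5 -> '5E'

RLE = 3A9D5E


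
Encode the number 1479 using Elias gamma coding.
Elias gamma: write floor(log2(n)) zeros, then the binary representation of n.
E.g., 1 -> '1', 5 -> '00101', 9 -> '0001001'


num_bits = floor(log2(1479)) + 1 = 11
leading_zeros = num_bits - 1 = 10
binary(1479) = 10111000111

Elias gamma(1479) = '0000000000' + '10111000111' = 000000000010111000111 (21 bits)


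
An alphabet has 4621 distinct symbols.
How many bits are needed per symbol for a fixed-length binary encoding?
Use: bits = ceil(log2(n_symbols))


log2(4621) = 12.174
Bracket: 2^12 = 4096 < 4621 <= 2^13 = 8192
So ceil(log2(4621)) = 13

bits = ceil(log2(4621)) = ceil(12.174) = 13 bits


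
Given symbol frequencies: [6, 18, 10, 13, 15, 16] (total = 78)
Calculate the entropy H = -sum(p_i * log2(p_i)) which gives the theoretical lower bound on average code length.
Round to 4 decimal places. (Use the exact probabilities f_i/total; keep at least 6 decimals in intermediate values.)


Per-symbol terms -p_i * log2(p_i) with p_i = f_i/78:
  p = 6/78 = 0.076923: log2(p) = -3.700440, -p*log2(p) = 0.284649
  p = 18/78 = 0.230769: log2(p) = -2.115477, -p*log2(p) = 0.488187
  p = 10/78 = 0.128205: log2(p) = -2.963474, -p*log2(p) = 0.379933
  p = 13/78 = 0.166667: log2(p) = -2.584963, -p*log2(p) = 0.430827
  p = 15/78 = 0.192308: log2(p) = -2.378512, -p*log2(p) = 0.457406
  p = 16/78 = 0.205128: log2(p) = -2.285402, -p*log2(p) = 0.468800
H = 0.284649 + 0.488187 + 0.379933 + 0.430827 + 0.457406 + 0.468800 = 2.509802

H = 2.5098 bits/symbol


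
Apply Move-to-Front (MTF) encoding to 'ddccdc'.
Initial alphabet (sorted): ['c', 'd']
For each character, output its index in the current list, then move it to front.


MTF encoding:
'd': index 1 in ['c', 'd'] -> ['d', 'c']
'd': index 0 in ['d', 'c'] -> ['d', 'c']
'c': index 1 in ['d', 'c'] -> ['c', 'd']
'c': index 0 in ['c', 'd'] -> ['c', 'd']
'd': index 1 in ['c', 'd'] -> ['d', 'c']
'c': index 1 in ['d', 'c'] -> ['c', 'd']


Output: [1, 0, 1, 0, 1, 1]


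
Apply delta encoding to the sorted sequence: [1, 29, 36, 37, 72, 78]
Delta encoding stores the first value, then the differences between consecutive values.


First value: 1
Deltas:
  29 - 1 = 28
  36 - 29 = 7
  37 - 36 = 1
  72 - 37 = 35
  78 - 72 = 6


Delta encoded: [1, 28, 7, 1, 35, 6]


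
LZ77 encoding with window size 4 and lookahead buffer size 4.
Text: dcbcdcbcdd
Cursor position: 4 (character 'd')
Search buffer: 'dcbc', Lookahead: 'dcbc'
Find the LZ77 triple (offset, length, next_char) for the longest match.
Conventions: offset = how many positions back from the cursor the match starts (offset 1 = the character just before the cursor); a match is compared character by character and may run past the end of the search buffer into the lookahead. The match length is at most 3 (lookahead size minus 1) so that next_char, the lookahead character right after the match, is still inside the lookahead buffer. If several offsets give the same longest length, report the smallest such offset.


Try each offset into the search buffer:
  offset=1 (pos 3, char 'c'): match length 0
  offset=2 (pos 2, char 'b'): match length 0
  offset=3 (pos 1, char 'c'): match length 0
  offset=4 (pos 0, char 'd'): match length 3
Longest match has length 3 at offset 4.
next_char = character at position 4 + 3 = 7 -> 'c'

Best match: offset=4, length=3 (matching 'dcb' starting at position 0)
LZ77 triple: (4, 3, 'c')


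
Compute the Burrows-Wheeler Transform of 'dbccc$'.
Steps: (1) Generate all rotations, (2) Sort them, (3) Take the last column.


Rotations (sorted):
  0: $dbccc -> last char: c
  1: bccc$d -> last char: d
  2: c$dbcc -> last char: c
  3: cc$dbc -> last char: c
  4: ccc$db -> last char: b
  5: dbccc$ -> last char: $


BWT = cdccb$


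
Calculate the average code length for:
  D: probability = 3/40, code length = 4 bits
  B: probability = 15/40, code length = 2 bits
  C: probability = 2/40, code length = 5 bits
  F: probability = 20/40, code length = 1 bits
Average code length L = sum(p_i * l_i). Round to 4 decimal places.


Weighted contributions p_i * l_i:
  D: (3/40) * 4 = 12/40
  B: (15/40) * 2 = 30/40
  C: (2/40) * 5 = 10/40
  F: (20/40) * 1 = 20/40
Sum = (12 + 30 + 10 + 20)/40 = 72/40

L = 72/40 = 1.8000 bits/symbol


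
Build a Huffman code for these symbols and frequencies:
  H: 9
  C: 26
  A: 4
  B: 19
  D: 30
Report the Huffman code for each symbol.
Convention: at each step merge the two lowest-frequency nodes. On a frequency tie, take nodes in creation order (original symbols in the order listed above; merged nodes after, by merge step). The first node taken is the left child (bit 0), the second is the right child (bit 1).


Huffman tree construction:
Step 1: Merge A(4) + H(9) = 13
Step 2: Merge (A+H)(13) + B(19) = 32
Step 3: Merge C(26) + D(30) = 56
Step 4: Merge ((A+H)+B)(32) + (C+D)(56) = 88
Read each symbol's code off the tree from the root (left child = 0, right child = 1).

Codes:
  H: 001 (length 3)
  C: 10 (length 2)
  A: 000 (length 3)
  B: 01 (length 2)
  D: 11 (length 2)
Average code length: 189/88 = 2.1477 bits/symbol


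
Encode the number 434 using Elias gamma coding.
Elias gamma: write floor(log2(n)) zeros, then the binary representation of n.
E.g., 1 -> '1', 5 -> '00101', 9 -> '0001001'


num_bits = floor(log2(434)) + 1 = 9
leading_zeros = num_bits - 1 = 8
binary(434) = 110110010

Elias gamma(434) = '00000000' + '110110010' = 00000000110110010 (17 bits)


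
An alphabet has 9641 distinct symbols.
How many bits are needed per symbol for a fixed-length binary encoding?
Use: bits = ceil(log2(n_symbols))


log2(9641) = 13.235
Bracket: 2^13 = 8192 < 9641 <= 2^14 = 16384
So ceil(log2(9641)) = 14

bits = ceil(log2(9641)) = ceil(13.235) = 14 bits


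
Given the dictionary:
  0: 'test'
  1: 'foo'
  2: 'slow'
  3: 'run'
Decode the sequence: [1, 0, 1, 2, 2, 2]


Look up each index in the dictionary:
  1 -> 'foo'
  0 -> 'test'
  1 -> 'foo'
  2 -> 'slow'
  2 -> 'slow'
  2 -> 'slow'

Decoded: "foo test foo slow slow slow"


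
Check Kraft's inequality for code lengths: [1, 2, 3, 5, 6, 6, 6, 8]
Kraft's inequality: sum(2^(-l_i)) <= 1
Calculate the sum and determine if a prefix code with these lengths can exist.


Sum = 2^(-1) + 2^(-2) + 2^(-3) + 2^(-5) + 2^(-6) + 2^(-6) + 2^(-6) + 2^(-8)
    = 0.5 + 0.25 + 0.125 + 0.03125 + 0.015625 + 0.015625 + 0.015625 + 0.00390625
    = 245/256 = 0.95703125
Since 0.95703125 <= 1, Kraft's inequality IS satisfied.
A prefix code with these lengths CAN exist.

Kraft sum = 0.95703125. Satisfied.


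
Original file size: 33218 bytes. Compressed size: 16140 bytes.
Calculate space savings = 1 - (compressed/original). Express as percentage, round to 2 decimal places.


ratio = compressed/original = 16140/33218 = 0.485881
savings = 1 - ratio = 1 - 0.485881 = 0.514119
as a percentage: 0.514119 * 100 = 51.41%

Space savings = 1 - 16140/33218 = 51.41%


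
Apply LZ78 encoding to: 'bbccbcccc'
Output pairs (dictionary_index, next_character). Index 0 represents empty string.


LZ78 encoding steps:
Dictionary: {0: ''}
Step 1: w='' (idx 0), next='b' -> output (0, 'b'), add 'b' as idx 1
Step 2: w='b' (idx 1), next='c' -> output (1, 'c'), add 'bc' as idx 2
Step 3: w='' (idx 0), next='c' -> output (0, 'c'), add 'c' as idx 3
Step 4: w='bc' (idx 2), next='c' -> output (2, 'c'), add 'bcc' as idx 4
Step 5: w='c' (idx 3), next='c' -> output (3, 'c'), add 'cc' as idx 5


Encoded: [(0, 'b'), (1, 'c'), (0, 'c'), (2, 'c'), (3, 'c')]


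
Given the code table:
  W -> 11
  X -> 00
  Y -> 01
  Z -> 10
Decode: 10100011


Decoding:
10 -> Z
10 -> Z
00 -> X
11 -> W


Result: ZZXW


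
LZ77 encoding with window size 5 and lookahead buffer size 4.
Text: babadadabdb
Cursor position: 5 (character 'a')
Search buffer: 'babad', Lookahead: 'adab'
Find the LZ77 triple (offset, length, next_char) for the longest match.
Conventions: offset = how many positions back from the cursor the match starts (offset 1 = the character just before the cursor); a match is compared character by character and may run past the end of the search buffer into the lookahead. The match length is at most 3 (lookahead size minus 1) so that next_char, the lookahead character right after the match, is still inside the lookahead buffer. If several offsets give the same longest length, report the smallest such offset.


Try each offset into the search buffer:
  offset=1 (pos 4, char 'd'): match length 0
  offset=2 (pos 3, char 'a'): match length 3
  offset=3 (pos 2, char 'b'): match length 0
  offset=4 (pos 1, char 'a'): match length 1
  offset=5 (pos 0, char 'b'): match length 0
Longest match has length 3 at offset 2.
next_char = character at position 5 + 3 = 8 -> 'b'

Best match: offset=2, length=3 (matching 'ada' starting at position 3)
LZ77 triple: (2, 3, 'b')


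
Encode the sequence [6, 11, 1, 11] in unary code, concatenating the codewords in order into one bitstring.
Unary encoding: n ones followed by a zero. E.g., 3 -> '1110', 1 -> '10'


Encode each number as n ones followed by a terminating 0:
  6 -> 1111110 (7 bits)
  11 -> 111111111110 (12 bits)
  1 -> 10 (2 bits)
  11 -> 111111111110 (12 bits)
Total length = 7 + 12 + 2 + 12 = 33 bits.

Unary([6, 11, 1, 11]) = 111111011111111111010111111111110 (33 bits)


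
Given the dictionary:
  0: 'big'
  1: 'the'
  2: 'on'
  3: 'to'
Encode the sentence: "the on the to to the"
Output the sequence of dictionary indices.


Look up each word in the dictionary:
  'the' -> 1
  'on' -> 2
  'the' -> 1
  'to' -> 3
  'to' -> 3
  'the' -> 1

Encoded: [1, 2, 1, 3, 3, 1]


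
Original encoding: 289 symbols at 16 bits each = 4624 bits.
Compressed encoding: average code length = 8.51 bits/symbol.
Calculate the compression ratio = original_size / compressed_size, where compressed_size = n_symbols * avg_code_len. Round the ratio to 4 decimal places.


original_size = n_symbols * orig_bits = 289 * 16 = 4624 bits
compressed_size = n_symbols * avg_code_len = 289 * 8.51 = 2459.39 bits
ratio = original_size / compressed_size = 4624 / 2459.39 = 1.8801

Compression ratio = 1.8801


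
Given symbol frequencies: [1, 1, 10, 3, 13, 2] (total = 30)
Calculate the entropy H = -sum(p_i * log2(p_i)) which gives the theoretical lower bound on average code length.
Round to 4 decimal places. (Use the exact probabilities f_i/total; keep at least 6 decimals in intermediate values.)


Per-symbol terms -p_i * log2(p_i) with p_i = f_i/30:
  p = 1/30 = 0.033333: log2(p) = -4.906891, -p*log2(p) = 0.163563
  p = 1/30 = 0.033333: log2(p) = -4.906891, -p*log2(p) = 0.163563
  p = 10/30 = 0.333333: log2(p) = -1.584963, -p*log2(p) = 0.528321
  p = 3/30 = 0.100000: log2(p) = -3.321928, -p*log2(p) = 0.332193
  p = 13/30 = 0.433333: log2(p) = -1.206451, -p*log2(p) = 0.522795
  p = 2/30 = 0.066667: log2(p) = -3.906891, -p*log2(p) = 0.260459
H = 0.163563 + 0.163563 + 0.528321 + 0.332193 + 0.522795 + 0.260459 = 1.970894

H = 1.9709 bits/symbol


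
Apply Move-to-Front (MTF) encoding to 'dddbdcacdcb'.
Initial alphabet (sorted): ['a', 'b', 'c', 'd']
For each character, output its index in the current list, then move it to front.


MTF encoding:
'd': index 3 in ['a', 'b', 'c', 'd'] -> ['d', 'a', 'b', 'c']
'd': index 0 in ['d', 'a', 'b', 'c'] -> ['d', 'a', 'b', 'c']
'd': index 0 in ['d', 'a', 'b', 'c'] -> ['d', 'a', 'b', 'c']
'b': index 2 in ['d', 'a', 'b', 'c'] -> ['b', 'd', 'a', 'c']
'd': index 1 in ['b', 'd', 'a', 'c'] -> ['d', 'b', 'a', 'c']
'c': index 3 in ['d', 'b', 'a', 'c'] -> ['c', 'd', 'b', 'a']
'a': index 3 in ['c', 'd', 'b', 'a'] -> ['a', 'c', 'd', 'b']
'c': index 1 in ['a', 'c', 'd', 'b'] -> ['c', 'a', 'd', 'b']
'd': index 2 in ['c', 'a', 'd', 'b'] -> ['d', 'c', 'a', 'b']
'c': index 1 in ['d', 'c', 'a', 'b'] -> ['c', 'd', 'a', 'b']
'b': index 3 in ['c', 'd', 'a', 'b'] -> ['b', 'c', 'd', 'a']


Output: [3, 0, 0, 2, 1, 3, 3, 1, 2, 1, 3]


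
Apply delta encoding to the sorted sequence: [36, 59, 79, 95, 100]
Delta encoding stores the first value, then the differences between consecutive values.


First value: 36
Deltas:
  59 - 36 = 23
  79 - 59 = 20
  95 - 79 = 16
  100 - 95 = 5


Delta encoded: [36, 23, 20, 16, 5]


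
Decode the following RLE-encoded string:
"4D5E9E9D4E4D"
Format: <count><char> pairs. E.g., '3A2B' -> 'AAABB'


Expanding each <count><char> pair:
  4D -> 'DDDD'
  5E -> 'EEEEE'
  9E -> 'EEEEEEEEE'
  9D -> 'DDDDDDDDD'
  4E -> 'EEEE'
  4D -> 'DDDD'

Decoded = DDDDEEEEEEEEEEEEEEDDDDDDDDDEEEEDDDD


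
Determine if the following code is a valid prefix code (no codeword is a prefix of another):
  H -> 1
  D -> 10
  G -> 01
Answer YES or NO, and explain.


Checking each pair (does one codeword prefix another?):
  H='1' vs D='10': prefix -- VIOLATION

NO -- this is NOT a valid prefix code. H (1) is a prefix of D (10).


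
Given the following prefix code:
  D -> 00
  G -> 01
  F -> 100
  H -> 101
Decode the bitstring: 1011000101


Decoding step by step:
Bits 101 -> H
Bits 100 -> F
Bits 01 -> G
Bits 01 -> G


Decoded message: HFGG


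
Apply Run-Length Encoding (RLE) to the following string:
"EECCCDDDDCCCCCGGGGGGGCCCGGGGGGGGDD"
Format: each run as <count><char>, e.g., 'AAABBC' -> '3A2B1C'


Scanning runs left to right:
  i=0: run of 'E' x 2 -> '2E'
  i=2: run of 'C' x 3 -> '3C'
  i=5: run of 'D' x 4 -> '4D'
  i=9: run of 'C' x 5 -> '5C'
  i=14: run of 'G' x 7 -> '7G'
  i=21: run of 'C' x 3 -> '3C'
  i=24: run of 'G' x 8 -> '8G'
  i=32: run of 'D' x 2 -> '2D'

RLE = 2E3C4D5C7G3C8G2D


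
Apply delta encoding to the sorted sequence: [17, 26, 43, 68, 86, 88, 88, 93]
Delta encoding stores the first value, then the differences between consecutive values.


First value: 17
Deltas:
  26 - 17 = 9
  43 - 26 = 17
  68 - 43 = 25
  86 - 68 = 18
  88 - 86 = 2
  88 - 88 = 0
  93 - 88 = 5


Delta encoded: [17, 9, 17, 25, 18, 2, 0, 5]


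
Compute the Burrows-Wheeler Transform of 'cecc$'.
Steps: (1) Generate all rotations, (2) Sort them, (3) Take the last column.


Rotations (sorted):
  0: $cecc -> last char: c
  1: c$cec -> last char: c
  2: cc$ce -> last char: e
  3: cecc$ -> last char: $
  4: ecc$c -> last char: c


BWT = cce$c


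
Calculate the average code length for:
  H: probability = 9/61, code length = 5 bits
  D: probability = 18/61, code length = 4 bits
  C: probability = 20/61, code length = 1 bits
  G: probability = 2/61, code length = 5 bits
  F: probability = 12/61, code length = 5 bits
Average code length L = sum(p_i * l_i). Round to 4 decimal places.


Weighted contributions p_i * l_i:
  H: (9/61) * 5 = 45/61
  D: (18/61) * 4 = 72/61
  C: (20/61) * 1 = 20/61
  G: (2/61) * 5 = 10/61
  F: (12/61) * 5 = 60/61
Sum = (45 + 72 + 20 + 10 + 60)/61 = 207/61

L = 207/61 = 3.3934 bits/symbol


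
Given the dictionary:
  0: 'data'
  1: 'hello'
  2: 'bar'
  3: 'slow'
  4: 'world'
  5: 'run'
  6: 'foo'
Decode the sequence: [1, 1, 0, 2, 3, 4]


Look up each index in the dictionary:
  1 -> 'hello'
  1 -> 'hello'
  0 -> 'data'
  2 -> 'bar'
  3 -> 'slow'
  4 -> 'world'

Decoded: "hello hello data bar slow world"


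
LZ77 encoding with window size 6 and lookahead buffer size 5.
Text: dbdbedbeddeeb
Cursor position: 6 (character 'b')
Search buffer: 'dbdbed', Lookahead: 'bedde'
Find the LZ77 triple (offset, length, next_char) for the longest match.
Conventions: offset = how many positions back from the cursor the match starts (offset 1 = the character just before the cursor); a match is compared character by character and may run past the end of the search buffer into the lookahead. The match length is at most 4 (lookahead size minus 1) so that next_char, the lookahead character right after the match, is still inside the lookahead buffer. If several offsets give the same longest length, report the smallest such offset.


Try each offset into the search buffer:
  offset=1 (pos 5, char 'd'): match length 0
  offset=2 (pos 4, char 'e'): match length 0
  offset=3 (pos 3, char 'b'): match length 3
  offset=4 (pos 2, char 'd'): match length 0
  offset=5 (pos 1, char 'b'): match length 1
  offset=6 (pos 0, char 'd'): match length 0
Longest match has length 3 at offset 3.
next_char = character at position 6 + 3 = 9 -> 'd'

Best match: offset=3, length=3 (matching 'bed' starting at position 3)
LZ77 triple: (3, 3, 'd')


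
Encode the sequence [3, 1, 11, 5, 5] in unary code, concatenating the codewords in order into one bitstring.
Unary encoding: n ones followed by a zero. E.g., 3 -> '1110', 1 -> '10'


Encode each number as n ones followed by a terminating 0:
  3 -> 1110 (4 bits)
  1 -> 10 (2 bits)
  11 -> 111111111110 (12 bits)
  5 -> 111110 (6 bits)
  5 -> 111110 (6 bits)
Total length = 4 + 2 + 12 + 6 + 6 = 30 bits.

Unary([3, 1, 11, 5, 5]) = 111010111111111110111110111110 (30 bits)


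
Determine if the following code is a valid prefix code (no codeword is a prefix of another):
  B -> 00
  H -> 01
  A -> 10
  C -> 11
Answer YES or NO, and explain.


Checking each pair (does one codeword prefix another?):
  B='00' vs H='01': no prefix
  B='00' vs A='10': no prefix
  B='00' vs C='11': no prefix
  H='01' vs B='00': no prefix
  H='01' vs A='10': no prefix
  H='01' vs C='11': no prefix
  A='10' vs B='00': no prefix
  A='10' vs H='01': no prefix
  A='10' vs C='11': no prefix
  C='11' vs B='00': no prefix
  C='11' vs H='01': no prefix
  C='11' vs A='10': no prefix
No violation found over all pairs.

YES -- this is a valid prefix code. No codeword is a prefix of any other codeword.


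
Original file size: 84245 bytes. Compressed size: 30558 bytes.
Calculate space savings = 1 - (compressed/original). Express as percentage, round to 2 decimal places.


ratio = compressed/original = 30558/84245 = 0.362728
savings = 1 - ratio = 1 - 0.362728 = 0.637272
as a percentage: 0.637272 * 100 = 63.73%

Space savings = 1 - 30558/84245 = 63.73%


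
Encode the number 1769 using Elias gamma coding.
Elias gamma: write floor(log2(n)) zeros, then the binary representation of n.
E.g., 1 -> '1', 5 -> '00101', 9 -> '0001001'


num_bits = floor(log2(1769)) + 1 = 11
leading_zeros = num_bits - 1 = 10
binary(1769) = 11011101001

Elias gamma(1769) = '0000000000' + '11011101001' = 000000000011011101001 (21 bits)


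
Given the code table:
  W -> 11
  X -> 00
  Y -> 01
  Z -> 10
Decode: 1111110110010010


Decoding:
11 -> W
11 -> W
11 -> W
01 -> Y
10 -> Z
01 -> Y
00 -> X
10 -> Z


Result: WWWYZYXZ


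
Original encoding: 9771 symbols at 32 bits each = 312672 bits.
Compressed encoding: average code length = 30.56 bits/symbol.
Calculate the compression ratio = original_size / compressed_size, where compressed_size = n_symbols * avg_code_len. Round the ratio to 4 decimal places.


original_size = n_symbols * orig_bits = 9771 * 32 = 312672 bits
compressed_size = n_symbols * avg_code_len = 9771 * 30.56 = 298601.76 bits
ratio = original_size / compressed_size = 312672 / 298601.76 = 1.0471

Compression ratio = 1.0471


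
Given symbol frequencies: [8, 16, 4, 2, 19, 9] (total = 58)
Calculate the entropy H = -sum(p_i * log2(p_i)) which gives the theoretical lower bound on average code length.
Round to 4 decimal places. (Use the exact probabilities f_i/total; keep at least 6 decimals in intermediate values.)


Per-symbol terms -p_i * log2(p_i) with p_i = f_i/58:
  p = 8/58 = 0.137931: log2(p) = -2.857981, -p*log2(p) = 0.394204
  p = 16/58 = 0.275862: log2(p) = -1.857981, -p*log2(p) = 0.512546
  p = 4/58 = 0.068966: log2(p) = -3.857981, -p*log2(p) = 0.266068
  p = 2/58 = 0.034483: log2(p) = -4.857981, -p*log2(p) = 0.167517
  p = 19/58 = 0.327586: log2(p) = -1.610053, -p*log2(p) = 0.527431
  p = 9/58 = 0.155172: log2(p) = -2.688056, -p*log2(p) = 0.417112
H = 0.394204 + 0.512546 + 0.266068 + 0.167517 + 0.527431 + 0.417112 = 2.284878

H = 2.2849 bits/symbol


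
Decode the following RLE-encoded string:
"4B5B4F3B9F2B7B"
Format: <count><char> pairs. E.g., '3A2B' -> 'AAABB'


Expanding each <count><char> pair:
  4B -> 'BBBB'
  5B -> 'BBBBB'
  4F -> 'FFFF'
  3B -> 'BBB'
  9F -> 'FFFFFFFFF'
  2B -> 'BB'
  7B -> 'BBBBBBB'

Decoded = BBBBBBBBBFFFFBBBFFFFFFFFFBBBBBBBBB


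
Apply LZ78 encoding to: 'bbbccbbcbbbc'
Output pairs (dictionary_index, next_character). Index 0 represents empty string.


LZ78 encoding steps:
Dictionary: {0: ''}
Step 1: w='' (idx 0), next='b' -> output (0, 'b'), add 'b' as idx 1
Step 2: w='b' (idx 1), next='b' -> output (1, 'b'), add 'bb' as idx 2
Step 3: w='' (idx 0), next='c' -> output (0, 'c'), add 'c' as idx 3
Step 4: w='c' (idx 3), next='b' -> output (3, 'b'), add 'cb' as idx 4
Step 5: w='b' (idx 1), next='c' -> output (1, 'c'), add 'bc' as idx 5
Step 6: w='bb' (idx 2), next='b' -> output (2, 'b'), add 'bbb' as idx 6
Step 7: w='c' (idx 3), end of input -> output (3, '')


Encoded: [(0, 'b'), (1, 'b'), (0, 'c'), (3, 'b'), (1, 'c'), (2, 'b'), (3, '')]


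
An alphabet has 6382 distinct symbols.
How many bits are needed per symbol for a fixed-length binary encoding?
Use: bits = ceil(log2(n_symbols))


log2(6382) = 12.6398
Bracket: 2^12 = 4096 < 6382 <= 2^13 = 8192
So ceil(log2(6382)) = 13

bits = ceil(log2(6382)) = ceil(12.6398) = 13 bits


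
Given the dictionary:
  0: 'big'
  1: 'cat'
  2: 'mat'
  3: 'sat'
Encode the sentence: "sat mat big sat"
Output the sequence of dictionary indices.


Look up each word in the dictionary:
  'sat' -> 3
  'mat' -> 2
  'big' -> 0
  'sat' -> 3

Encoded: [3, 2, 0, 3]


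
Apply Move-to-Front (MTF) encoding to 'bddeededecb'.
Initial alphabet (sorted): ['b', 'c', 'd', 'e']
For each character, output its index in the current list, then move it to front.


MTF encoding:
'b': index 0 in ['b', 'c', 'd', 'e'] -> ['b', 'c', 'd', 'e']
'd': index 2 in ['b', 'c', 'd', 'e'] -> ['d', 'b', 'c', 'e']
'd': index 0 in ['d', 'b', 'c', 'e'] -> ['d', 'b', 'c', 'e']
'e': index 3 in ['d', 'b', 'c', 'e'] -> ['e', 'd', 'b', 'c']
'e': index 0 in ['e', 'd', 'b', 'c'] -> ['e', 'd', 'b', 'c']
'd': index 1 in ['e', 'd', 'b', 'c'] -> ['d', 'e', 'b', 'c']
'e': index 1 in ['d', 'e', 'b', 'c'] -> ['e', 'd', 'b', 'c']
'd': index 1 in ['e', 'd', 'b', 'c'] -> ['d', 'e', 'b', 'c']
'e': index 1 in ['d', 'e', 'b', 'c'] -> ['e', 'd', 'b', 'c']
'c': index 3 in ['e', 'd', 'b', 'c'] -> ['c', 'e', 'd', 'b']
'b': index 3 in ['c', 'e', 'd', 'b'] -> ['b', 'c', 'e', 'd']


Output: [0, 2, 0, 3, 0, 1, 1, 1, 1, 3, 3]


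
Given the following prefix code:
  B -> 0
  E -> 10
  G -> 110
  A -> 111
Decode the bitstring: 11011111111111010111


Decoding step by step:
Bits 110 -> G
Bits 111 -> A
Bits 111 -> A
Bits 111 -> A
Bits 110 -> G
Bits 10 -> E
Bits 111 -> A


Decoded message: GAAAGEA


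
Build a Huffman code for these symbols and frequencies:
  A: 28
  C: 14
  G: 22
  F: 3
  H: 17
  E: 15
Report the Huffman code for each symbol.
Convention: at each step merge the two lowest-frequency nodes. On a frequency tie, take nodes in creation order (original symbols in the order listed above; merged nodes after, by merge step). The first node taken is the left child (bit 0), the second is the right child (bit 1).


Huffman tree construction:
Step 1: Merge F(3) + C(14) = 17
Step 2: Merge E(15) + H(17) = 32
Step 3: Merge (F+C)(17) + G(22) = 39
Step 4: Merge A(28) + (E+H)(32) = 60
Step 5: Merge ((F+C)+G)(39) + (A+(E+H))(60) = 99
Read each symbol's code off the tree from the root (left child = 0, right child = 1).

Codes:
  A: 10 (length 2)
  C: 001 (length 3)
  G: 01 (length 2)
  F: 000 (length 3)
  H: 111 (length 3)
  E: 110 (length 3)
Average code length: 247/99 = 2.4949 bits/symbol


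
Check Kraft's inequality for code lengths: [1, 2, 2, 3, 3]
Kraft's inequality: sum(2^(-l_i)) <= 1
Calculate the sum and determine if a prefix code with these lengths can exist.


Sum = 2^(-1) + 2^(-2) + 2^(-2) + 2^(-3) + 2^(-3)
    = 0.5 + 0.25 + 0.25 + 0.125 + 0.125
    = 10/8 = 1.25
Since 1.25 > 1, Kraft's inequality is NOT satisfied.
A prefix code with these lengths CANNOT exist.

Kraft sum = 1.25. Not satisfied.


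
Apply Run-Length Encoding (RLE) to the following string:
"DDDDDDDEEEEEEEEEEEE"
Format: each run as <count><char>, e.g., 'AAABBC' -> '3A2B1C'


Scanning runs left to right:
  i=0: run of 'D' x 7 -> '7D'
  i=7: run of 'E' x 12 -> '12E'

RLE = 7D12E


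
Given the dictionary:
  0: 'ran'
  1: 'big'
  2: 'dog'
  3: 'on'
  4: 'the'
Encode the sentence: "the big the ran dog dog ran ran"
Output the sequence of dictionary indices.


Look up each word in the dictionary:
  'the' -> 4
  'big' -> 1
  'the' -> 4
  'ran' -> 0
  'dog' -> 2
  'dog' -> 2
  'ran' -> 0
  'ran' -> 0

Encoded: [4, 1, 4, 0, 2, 2, 0, 0]


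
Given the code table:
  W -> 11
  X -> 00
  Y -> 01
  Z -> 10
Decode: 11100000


Decoding:
11 -> W
10 -> Z
00 -> X
00 -> X


Result: WZXX


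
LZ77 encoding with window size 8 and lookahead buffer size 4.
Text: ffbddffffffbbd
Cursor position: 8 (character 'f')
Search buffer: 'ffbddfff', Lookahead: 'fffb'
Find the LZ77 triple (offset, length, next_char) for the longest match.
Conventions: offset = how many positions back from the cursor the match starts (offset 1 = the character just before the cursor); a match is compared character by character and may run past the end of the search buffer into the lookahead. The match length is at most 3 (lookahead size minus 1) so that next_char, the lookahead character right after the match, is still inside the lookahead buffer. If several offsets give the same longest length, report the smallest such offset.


Try each offset into the search buffer:
  offset=1 (pos 7, char 'f'): match length 3
  offset=2 (pos 6, char 'f'): match length 3
  offset=3 (pos 5, char 'f'): match length 3
  offset=4 (pos 4, char 'd'): match length 0
  offset=5 (pos 3, char 'd'): match length 0
  offset=6 (pos 2, char 'b'): match length 0
  offset=7 (pos 1, char 'f'): match length 1
  offset=8 (pos 0, char 'f'): match length 2
Longest match has length 3, found at offsets 1, 2, 3; take the smallest, offset 1.
next_char = character at position 8 + 3 = 11 -> 'b'

Best match: offset=1, length=3 (matching 'fff' starting at position 7)
LZ77 triple: (1, 3, 'b')
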